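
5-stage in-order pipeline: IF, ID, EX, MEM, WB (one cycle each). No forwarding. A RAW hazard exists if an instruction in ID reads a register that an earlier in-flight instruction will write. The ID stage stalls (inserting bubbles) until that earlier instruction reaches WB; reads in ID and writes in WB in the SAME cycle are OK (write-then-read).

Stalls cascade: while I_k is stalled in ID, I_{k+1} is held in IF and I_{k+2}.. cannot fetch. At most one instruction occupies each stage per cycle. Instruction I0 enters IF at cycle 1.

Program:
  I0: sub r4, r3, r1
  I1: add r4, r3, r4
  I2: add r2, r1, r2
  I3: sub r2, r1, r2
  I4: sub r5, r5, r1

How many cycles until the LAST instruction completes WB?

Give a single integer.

I0 sub r4 <- r3,r1: IF@1 ID@2 stall=0 (-) EX@3 MEM@4 WB@5
I1 add r4 <- r3,r4: IF@2 ID@3 stall=2 (RAW on I0.r4 (WB@5)) EX@6 MEM@7 WB@8
I2 add r2 <- r1,r2: IF@3 ID@6 stall=0 (-) EX@7 MEM@8 WB@9
I3 sub r2 <- r1,r2: IF@6 ID@7 stall=2 (RAW on I2.r2 (WB@9)) EX@10 MEM@11 WB@12
I4 sub r5 <- r5,r1: IF@7 ID@10 stall=0 (-) EX@11 MEM@12 WB@13

Answer: 13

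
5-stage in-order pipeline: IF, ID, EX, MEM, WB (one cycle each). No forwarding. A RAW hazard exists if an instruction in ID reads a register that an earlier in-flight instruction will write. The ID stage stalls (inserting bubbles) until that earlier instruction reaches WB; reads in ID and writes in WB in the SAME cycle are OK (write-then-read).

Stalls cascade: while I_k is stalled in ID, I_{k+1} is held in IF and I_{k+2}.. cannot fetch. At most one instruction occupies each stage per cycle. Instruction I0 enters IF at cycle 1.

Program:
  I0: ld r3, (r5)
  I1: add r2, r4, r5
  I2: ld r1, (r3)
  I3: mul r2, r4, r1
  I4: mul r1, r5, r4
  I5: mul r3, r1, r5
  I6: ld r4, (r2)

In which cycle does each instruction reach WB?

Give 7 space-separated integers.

I0 ld r3 <- r5: IF@1 ID@2 stall=0 (-) EX@3 MEM@4 WB@5
I1 add r2 <- r4,r5: IF@2 ID@3 stall=0 (-) EX@4 MEM@5 WB@6
I2 ld r1 <- r3: IF@3 ID@4 stall=1 (RAW on I0.r3 (WB@5)) EX@6 MEM@7 WB@8
I3 mul r2 <- r4,r1: IF@4 ID@6 stall=2 (RAW on I2.r1 (WB@8)) EX@9 MEM@10 WB@11
I4 mul r1 <- r5,r4: IF@6 ID@9 stall=0 (-) EX@10 MEM@11 WB@12
I5 mul r3 <- r1,r5: IF@9 ID@10 stall=2 (RAW on I4.r1 (WB@12)) EX@13 MEM@14 WB@15
I6 ld r4 <- r2: IF@10 ID@13 stall=0 (-) EX@14 MEM@15 WB@16

Answer: 5 6 8 11 12 15 16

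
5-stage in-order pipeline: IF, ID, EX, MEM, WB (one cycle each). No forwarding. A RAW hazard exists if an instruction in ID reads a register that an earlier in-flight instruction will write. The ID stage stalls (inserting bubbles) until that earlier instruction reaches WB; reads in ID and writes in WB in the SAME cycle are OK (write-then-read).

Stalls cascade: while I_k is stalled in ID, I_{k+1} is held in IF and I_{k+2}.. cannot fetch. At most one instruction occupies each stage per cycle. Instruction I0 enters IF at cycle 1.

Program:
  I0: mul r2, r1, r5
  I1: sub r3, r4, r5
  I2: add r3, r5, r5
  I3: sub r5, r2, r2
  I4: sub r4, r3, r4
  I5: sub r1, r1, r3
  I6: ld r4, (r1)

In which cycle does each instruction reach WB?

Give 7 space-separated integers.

I0 mul r2 <- r1,r5: IF@1 ID@2 stall=0 (-) EX@3 MEM@4 WB@5
I1 sub r3 <- r4,r5: IF@2 ID@3 stall=0 (-) EX@4 MEM@5 WB@6
I2 add r3 <- r5,r5: IF@3 ID@4 stall=0 (-) EX@5 MEM@6 WB@7
I3 sub r5 <- r2,r2: IF@4 ID@5 stall=0 (-) EX@6 MEM@7 WB@8
I4 sub r4 <- r3,r4: IF@5 ID@6 stall=1 (RAW on I2.r3 (WB@7)) EX@8 MEM@9 WB@10
I5 sub r1 <- r1,r3: IF@6 ID@8 stall=0 (-) EX@9 MEM@10 WB@11
I6 ld r4 <- r1: IF@8 ID@9 stall=2 (RAW on I5.r1 (WB@11)) EX@12 MEM@13 WB@14

Answer: 5 6 7 8 10 11 14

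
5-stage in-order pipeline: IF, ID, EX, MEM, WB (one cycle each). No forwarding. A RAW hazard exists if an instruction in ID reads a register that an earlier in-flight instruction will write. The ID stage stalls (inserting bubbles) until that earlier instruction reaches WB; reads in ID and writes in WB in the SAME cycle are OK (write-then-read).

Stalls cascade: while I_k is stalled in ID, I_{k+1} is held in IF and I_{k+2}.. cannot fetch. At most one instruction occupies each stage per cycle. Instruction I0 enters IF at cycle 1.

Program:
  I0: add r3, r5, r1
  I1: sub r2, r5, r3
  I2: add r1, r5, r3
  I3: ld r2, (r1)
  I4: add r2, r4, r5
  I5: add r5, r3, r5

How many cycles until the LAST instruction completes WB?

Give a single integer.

Answer: 14

Derivation:
I0 add r3 <- r5,r1: IF@1 ID@2 stall=0 (-) EX@3 MEM@4 WB@5
I1 sub r2 <- r5,r3: IF@2 ID@3 stall=2 (RAW on I0.r3 (WB@5)) EX@6 MEM@7 WB@8
I2 add r1 <- r5,r3: IF@3 ID@6 stall=0 (-) EX@7 MEM@8 WB@9
I3 ld r2 <- r1: IF@6 ID@7 stall=2 (RAW on I2.r1 (WB@9)) EX@10 MEM@11 WB@12
I4 add r2 <- r4,r5: IF@7 ID@10 stall=0 (-) EX@11 MEM@12 WB@13
I5 add r5 <- r3,r5: IF@10 ID@11 stall=0 (-) EX@12 MEM@13 WB@14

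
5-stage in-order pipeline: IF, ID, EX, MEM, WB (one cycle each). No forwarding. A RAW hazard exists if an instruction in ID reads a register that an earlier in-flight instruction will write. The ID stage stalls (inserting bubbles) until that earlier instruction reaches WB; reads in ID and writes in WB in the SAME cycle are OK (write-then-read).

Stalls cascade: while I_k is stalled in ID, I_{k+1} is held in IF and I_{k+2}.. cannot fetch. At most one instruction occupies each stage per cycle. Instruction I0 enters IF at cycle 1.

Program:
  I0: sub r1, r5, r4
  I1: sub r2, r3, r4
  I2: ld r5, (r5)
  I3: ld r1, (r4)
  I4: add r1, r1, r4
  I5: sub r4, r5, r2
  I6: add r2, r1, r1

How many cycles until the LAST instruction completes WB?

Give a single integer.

I0 sub r1 <- r5,r4: IF@1 ID@2 stall=0 (-) EX@3 MEM@4 WB@5
I1 sub r2 <- r3,r4: IF@2 ID@3 stall=0 (-) EX@4 MEM@5 WB@6
I2 ld r5 <- r5: IF@3 ID@4 stall=0 (-) EX@5 MEM@6 WB@7
I3 ld r1 <- r4: IF@4 ID@5 stall=0 (-) EX@6 MEM@7 WB@8
I4 add r1 <- r1,r4: IF@5 ID@6 stall=2 (RAW on I3.r1 (WB@8)) EX@9 MEM@10 WB@11
I5 sub r4 <- r5,r2: IF@6 ID@9 stall=0 (-) EX@10 MEM@11 WB@12
I6 add r2 <- r1,r1: IF@9 ID@10 stall=1 (RAW on I4.r1 (WB@11)) EX@12 MEM@13 WB@14

Answer: 14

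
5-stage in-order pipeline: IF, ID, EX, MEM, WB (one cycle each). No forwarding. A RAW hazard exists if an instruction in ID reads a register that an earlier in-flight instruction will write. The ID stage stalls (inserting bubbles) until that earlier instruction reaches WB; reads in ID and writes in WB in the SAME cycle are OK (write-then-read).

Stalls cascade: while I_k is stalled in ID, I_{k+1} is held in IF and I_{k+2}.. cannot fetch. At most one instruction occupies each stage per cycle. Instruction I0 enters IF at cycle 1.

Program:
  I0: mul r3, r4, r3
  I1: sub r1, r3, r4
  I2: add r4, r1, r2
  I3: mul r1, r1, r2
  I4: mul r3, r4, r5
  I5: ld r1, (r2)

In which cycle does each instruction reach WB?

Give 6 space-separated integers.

I0 mul r3 <- r4,r3: IF@1 ID@2 stall=0 (-) EX@3 MEM@4 WB@5
I1 sub r1 <- r3,r4: IF@2 ID@3 stall=2 (RAW on I0.r3 (WB@5)) EX@6 MEM@7 WB@8
I2 add r4 <- r1,r2: IF@3 ID@6 stall=2 (RAW on I1.r1 (WB@8)) EX@9 MEM@10 WB@11
I3 mul r1 <- r1,r2: IF@6 ID@9 stall=0 (-) EX@10 MEM@11 WB@12
I4 mul r3 <- r4,r5: IF@9 ID@10 stall=1 (RAW on I2.r4 (WB@11)) EX@12 MEM@13 WB@14
I5 ld r1 <- r2: IF@10 ID@12 stall=0 (-) EX@13 MEM@14 WB@15

Answer: 5 8 11 12 14 15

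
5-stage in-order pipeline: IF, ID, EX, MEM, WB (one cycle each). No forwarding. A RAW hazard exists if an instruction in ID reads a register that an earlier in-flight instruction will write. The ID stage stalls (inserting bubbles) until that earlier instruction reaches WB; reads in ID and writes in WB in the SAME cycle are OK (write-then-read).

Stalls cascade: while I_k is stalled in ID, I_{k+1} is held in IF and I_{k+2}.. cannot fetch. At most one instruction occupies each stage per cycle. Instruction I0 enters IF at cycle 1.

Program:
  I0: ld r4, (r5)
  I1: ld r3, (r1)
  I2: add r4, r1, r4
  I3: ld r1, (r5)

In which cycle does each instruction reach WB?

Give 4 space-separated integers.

I0 ld r4 <- r5: IF@1 ID@2 stall=0 (-) EX@3 MEM@4 WB@5
I1 ld r3 <- r1: IF@2 ID@3 stall=0 (-) EX@4 MEM@5 WB@6
I2 add r4 <- r1,r4: IF@3 ID@4 stall=1 (RAW on I0.r4 (WB@5)) EX@6 MEM@7 WB@8
I3 ld r1 <- r5: IF@4 ID@6 stall=0 (-) EX@7 MEM@8 WB@9

Answer: 5 6 8 9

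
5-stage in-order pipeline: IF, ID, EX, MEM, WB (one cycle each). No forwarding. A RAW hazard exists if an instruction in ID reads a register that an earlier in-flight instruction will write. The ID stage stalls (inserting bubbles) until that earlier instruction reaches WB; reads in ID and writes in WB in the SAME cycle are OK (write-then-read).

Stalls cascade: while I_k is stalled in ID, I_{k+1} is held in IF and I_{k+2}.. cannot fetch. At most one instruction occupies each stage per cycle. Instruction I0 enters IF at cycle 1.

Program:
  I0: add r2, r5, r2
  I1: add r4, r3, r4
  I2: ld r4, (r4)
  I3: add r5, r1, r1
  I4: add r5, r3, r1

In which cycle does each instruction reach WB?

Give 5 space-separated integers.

Answer: 5 6 9 10 11

Derivation:
I0 add r2 <- r5,r2: IF@1 ID@2 stall=0 (-) EX@3 MEM@4 WB@5
I1 add r4 <- r3,r4: IF@2 ID@3 stall=0 (-) EX@4 MEM@5 WB@6
I2 ld r4 <- r4: IF@3 ID@4 stall=2 (RAW on I1.r4 (WB@6)) EX@7 MEM@8 WB@9
I3 add r5 <- r1,r1: IF@4 ID@7 stall=0 (-) EX@8 MEM@9 WB@10
I4 add r5 <- r3,r1: IF@7 ID@8 stall=0 (-) EX@9 MEM@10 WB@11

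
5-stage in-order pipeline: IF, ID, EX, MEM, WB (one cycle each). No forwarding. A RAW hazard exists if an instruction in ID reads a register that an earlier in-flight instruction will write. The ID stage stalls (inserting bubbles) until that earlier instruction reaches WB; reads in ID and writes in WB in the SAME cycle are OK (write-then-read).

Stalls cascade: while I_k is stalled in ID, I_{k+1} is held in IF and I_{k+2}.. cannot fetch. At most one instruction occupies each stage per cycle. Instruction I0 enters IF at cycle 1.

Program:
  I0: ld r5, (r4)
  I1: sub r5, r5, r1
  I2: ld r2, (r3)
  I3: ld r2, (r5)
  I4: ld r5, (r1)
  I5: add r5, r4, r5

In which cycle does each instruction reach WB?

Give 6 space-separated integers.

Answer: 5 8 9 11 12 15

Derivation:
I0 ld r5 <- r4: IF@1 ID@2 stall=0 (-) EX@3 MEM@4 WB@5
I1 sub r5 <- r5,r1: IF@2 ID@3 stall=2 (RAW on I0.r5 (WB@5)) EX@6 MEM@7 WB@8
I2 ld r2 <- r3: IF@3 ID@6 stall=0 (-) EX@7 MEM@8 WB@9
I3 ld r2 <- r5: IF@6 ID@7 stall=1 (RAW on I1.r5 (WB@8)) EX@9 MEM@10 WB@11
I4 ld r5 <- r1: IF@7 ID@9 stall=0 (-) EX@10 MEM@11 WB@12
I5 add r5 <- r4,r5: IF@9 ID@10 stall=2 (RAW on I4.r5 (WB@12)) EX@13 MEM@14 WB@15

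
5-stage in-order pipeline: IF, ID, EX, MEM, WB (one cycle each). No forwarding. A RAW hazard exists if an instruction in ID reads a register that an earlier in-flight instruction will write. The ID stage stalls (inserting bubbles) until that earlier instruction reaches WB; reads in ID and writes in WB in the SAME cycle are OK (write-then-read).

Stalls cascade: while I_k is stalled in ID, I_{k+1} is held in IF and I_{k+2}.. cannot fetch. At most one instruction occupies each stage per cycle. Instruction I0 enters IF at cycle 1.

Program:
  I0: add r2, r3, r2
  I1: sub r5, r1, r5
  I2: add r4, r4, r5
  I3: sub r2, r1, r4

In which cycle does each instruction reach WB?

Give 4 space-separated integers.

I0 add r2 <- r3,r2: IF@1 ID@2 stall=0 (-) EX@3 MEM@4 WB@5
I1 sub r5 <- r1,r5: IF@2 ID@3 stall=0 (-) EX@4 MEM@5 WB@6
I2 add r4 <- r4,r5: IF@3 ID@4 stall=2 (RAW on I1.r5 (WB@6)) EX@7 MEM@8 WB@9
I3 sub r2 <- r1,r4: IF@4 ID@7 stall=2 (RAW on I2.r4 (WB@9)) EX@10 MEM@11 WB@12

Answer: 5 6 9 12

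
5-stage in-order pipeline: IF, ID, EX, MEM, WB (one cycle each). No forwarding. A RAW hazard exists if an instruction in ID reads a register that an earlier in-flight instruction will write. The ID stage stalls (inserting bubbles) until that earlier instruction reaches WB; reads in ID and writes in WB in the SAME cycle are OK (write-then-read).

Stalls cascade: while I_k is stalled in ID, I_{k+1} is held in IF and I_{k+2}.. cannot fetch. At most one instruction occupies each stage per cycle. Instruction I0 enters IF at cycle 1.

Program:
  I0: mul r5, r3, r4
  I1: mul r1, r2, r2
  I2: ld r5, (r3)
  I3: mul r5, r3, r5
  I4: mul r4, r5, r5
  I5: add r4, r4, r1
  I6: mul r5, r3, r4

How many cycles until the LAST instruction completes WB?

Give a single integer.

Answer: 19

Derivation:
I0 mul r5 <- r3,r4: IF@1 ID@2 stall=0 (-) EX@3 MEM@4 WB@5
I1 mul r1 <- r2,r2: IF@2 ID@3 stall=0 (-) EX@4 MEM@5 WB@6
I2 ld r5 <- r3: IF@3 ID@4 stall=0 (-) EX@5 MEM@6 WB@7
I3 mul r5 <- r3,r5: IF@4 ID@5 stall=2 (RAW on I2.r5 (WB@7)) EX@8 MEM@9 WB@10
I4 mul r4 <- r5,r5: IF@5 ID@8 stall=2 (RAW on I3.r5 (WB@10)) EX@11 MEM@12 WB@13
I5 add r4 <- r4,r1: IF@8 ID@11 stall=2 (RAW on I4.r4 (WB@13)) EX@14 MEM@15 WB@16
I6 mul r5 <- r3,r4: IF@11 ID@14 stall=2 (RAW on I5.r4 (WB@16)) EX@17 MEM@18 WB@19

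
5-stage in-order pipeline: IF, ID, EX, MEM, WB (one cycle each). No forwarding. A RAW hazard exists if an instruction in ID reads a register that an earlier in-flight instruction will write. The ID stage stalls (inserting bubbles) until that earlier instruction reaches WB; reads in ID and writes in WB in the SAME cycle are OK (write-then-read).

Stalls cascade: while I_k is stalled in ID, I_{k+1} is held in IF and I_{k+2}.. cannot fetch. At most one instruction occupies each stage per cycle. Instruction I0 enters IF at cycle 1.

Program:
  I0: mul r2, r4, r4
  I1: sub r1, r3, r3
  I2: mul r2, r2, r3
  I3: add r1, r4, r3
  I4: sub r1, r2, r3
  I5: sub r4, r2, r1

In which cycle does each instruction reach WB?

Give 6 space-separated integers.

Answer: 5 6 8 9 11 14

Derivation:
I0 mul r2 <- r4,r4: IF@1 ID@2 stall=0 (-) EX@3 MEM@4 WB@5
I1 sub r1 <- r3,r3: IF@2 ID@3 stall=0 (-) EX@4 MEM@5 WB@6
I2 mul r2 <- r2,r3: IF@3 ID@4 stall=1 (RAW on I0.r2 (WB@5)) EX@6 MEM@7 WB@8
I3 add r1 <- r4,r3: IF@4 ID@6 stall=0 (-) EX@7 MEM@8 WB@9
I4 sub r1 <- r2,r3: IF@6 ID@7 stall=1 (RAW on I2.r2 (WB@8)) EX@9 MEM@10 WB@11
I5 sub r4 <- r2,r1: IF@7 ID@9 stall=2 (RAW on I4.r1 (WB@11)) EX@12 MEM@13 WB@14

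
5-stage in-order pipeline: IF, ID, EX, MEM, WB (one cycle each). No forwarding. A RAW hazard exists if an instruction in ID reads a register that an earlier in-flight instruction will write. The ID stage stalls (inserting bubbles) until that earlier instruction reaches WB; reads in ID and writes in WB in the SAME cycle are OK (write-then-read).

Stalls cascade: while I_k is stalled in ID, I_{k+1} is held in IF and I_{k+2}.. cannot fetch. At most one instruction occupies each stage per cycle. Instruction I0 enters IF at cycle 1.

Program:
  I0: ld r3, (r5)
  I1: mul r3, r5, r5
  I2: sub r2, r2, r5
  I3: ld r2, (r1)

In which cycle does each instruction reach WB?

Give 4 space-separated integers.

Answer: 5 6 7 8

Derivation:
I0 ld r3 <- r5: IF@1 ID@2 stall=0 (-) EX@3 MEM@4 WB@5
I1 mul r3 <- r5,r5: IF@2 ID@3 stall=0 (-) EX@4 MEM@5 WB@6
I2 sub r2 <- r2,r5: IF@3 ID@4 stall=0 (-) EX@5 MEM@6 WB@7
I3 ld r2 <- r1: IF@4 ID@5 stall=0 (-) EX@6 MEM@7 WB@8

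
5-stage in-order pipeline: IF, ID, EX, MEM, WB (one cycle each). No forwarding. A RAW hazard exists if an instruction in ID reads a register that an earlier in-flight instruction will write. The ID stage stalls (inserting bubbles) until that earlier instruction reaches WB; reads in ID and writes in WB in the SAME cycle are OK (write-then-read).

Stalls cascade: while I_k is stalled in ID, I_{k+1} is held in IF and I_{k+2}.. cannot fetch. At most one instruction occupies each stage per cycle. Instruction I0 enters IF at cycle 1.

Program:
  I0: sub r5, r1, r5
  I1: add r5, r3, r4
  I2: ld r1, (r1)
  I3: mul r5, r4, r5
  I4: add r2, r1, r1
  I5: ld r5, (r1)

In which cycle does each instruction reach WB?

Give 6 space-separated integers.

Answer: 5 6 7 9 10 11

Derivation:
I0 sub r5 <- r1,r5: IF@1 ID@2 stall=0 (-) EX@3 MEM@4 WB@5
I1 add r5 <- r3,r4: IF@2 ID@3 stall=0 (-) EX@4 MEM@5 WB@6
I2 ld r1 <- r1: IF@3 ID@4 stall=0 (-) EX@5 MEM@6 WB@7
I3 mul r5 <- r4,r5: IF@4 ID@5 stall=1 (RAW on I1.r5 (WB@6)) EX@7 MEM@8 WB@9
I4 add r2 <- r1,r1: IF@5 ID@7 stall=0 (-) EX@8 MEM@9 WB@10
I5 ld r5 <- r1: IF@7 ID@8 stall=0 (-) EX@9 MEM@10 WB@11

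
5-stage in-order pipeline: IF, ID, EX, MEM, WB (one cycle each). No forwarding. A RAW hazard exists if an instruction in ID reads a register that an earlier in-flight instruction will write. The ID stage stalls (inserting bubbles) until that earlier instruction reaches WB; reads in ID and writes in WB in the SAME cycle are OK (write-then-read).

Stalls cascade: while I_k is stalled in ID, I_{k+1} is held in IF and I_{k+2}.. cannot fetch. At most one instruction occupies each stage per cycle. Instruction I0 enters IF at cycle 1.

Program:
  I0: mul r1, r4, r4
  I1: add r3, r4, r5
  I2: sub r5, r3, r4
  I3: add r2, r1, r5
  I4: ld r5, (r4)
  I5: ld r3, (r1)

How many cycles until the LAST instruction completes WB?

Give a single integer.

I0 mul r1 <- r4,r4: IF@1 ID@2 stall=0 (-) EX@3 MEM@4 WB@5
I1 add r3 <- r4,r5: IF@2 ID@3 stall=0 (-) EX@4 MEM@5 WB@6
I2 sub r5 <- r3,r4: IF@3 ID@4 stall=2 (RAW on I1.r3 (WB@6)) EX@7 MEM@8 WB@9
I3 add r2 <- r1,r5: IF@4 ID@7 stall=2 (RAW on I2.r5 (WB@9)) EX@10 MEM@11 WB@12
I4 ld r5 <- r4: IF@7 ID@10 stall=0 (-) EX@11 MEM@12 WB@13
I5 ld r3 <- r1: IF@10 ID@11 stall=0 (-) EX@12 MEM@13 WB@14

Answer: 14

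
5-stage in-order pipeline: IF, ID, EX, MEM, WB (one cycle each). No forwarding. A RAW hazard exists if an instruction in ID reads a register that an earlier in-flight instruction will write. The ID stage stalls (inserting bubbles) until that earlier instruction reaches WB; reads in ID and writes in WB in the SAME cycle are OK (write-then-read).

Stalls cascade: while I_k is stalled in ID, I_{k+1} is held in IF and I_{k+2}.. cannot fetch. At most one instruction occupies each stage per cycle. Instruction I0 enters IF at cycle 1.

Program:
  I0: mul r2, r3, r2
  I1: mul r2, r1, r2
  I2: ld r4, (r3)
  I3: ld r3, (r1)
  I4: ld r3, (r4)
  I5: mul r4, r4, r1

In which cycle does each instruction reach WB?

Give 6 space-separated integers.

I0 mul r2 <- r3,r2: IF@1 ID@2 stall=0 (-) EX@3 MEM@4 WB@5
I1 mul r2 <- r1,r2: IF@2 ID@3 stall=2 (RAW on I0.r2 (WB@5)) EX@6 MEM@7 WB@8
I2 ld r4 <- r3: IF@3 ID@6 stall=0 (-) EX@7 MEM@8 WB@9
I3 ld r3 <- r1: IF@6 ID@7 stall=0 (-) EX@8 MEM@9 WB@10
I4 ld r3 <- r4: IF@7 ID@8 stall=1 (RAW on I2.r4 (WB@9)) EX@10 MEM@11 WB@12
I5 mul r4 <- r4,r1: IF@8 ID@10 stall=0 (-) EX@11 MEM@12 WB@13

Answer: 5 8 9 10 12 13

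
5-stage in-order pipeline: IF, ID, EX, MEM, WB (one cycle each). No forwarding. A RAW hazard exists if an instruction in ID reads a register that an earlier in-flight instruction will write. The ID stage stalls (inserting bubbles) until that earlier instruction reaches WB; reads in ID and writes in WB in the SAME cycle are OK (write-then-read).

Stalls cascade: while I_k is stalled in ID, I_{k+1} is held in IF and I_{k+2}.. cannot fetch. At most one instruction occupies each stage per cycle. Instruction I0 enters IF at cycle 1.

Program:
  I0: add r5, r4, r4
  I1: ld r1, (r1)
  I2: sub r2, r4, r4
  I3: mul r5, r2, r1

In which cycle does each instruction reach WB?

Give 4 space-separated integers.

I0 add r5 <- r4,r4: IF@1 ID@2 stall=0 (-) EX@3 MEM@4 WB@5
I1 ld r1 <- r1: IF@2 ID@3 stall=0 (-) EX@4 MEM@5 WB@6
I2 sub r2 <- r4,r4: IF@3 ID@4 stall=0 (-) EX@5 MEM@6 WB@7
I3 mul r5 <- r2,r1: IF@4 ID@5 stall=2 (RAW on I2.r2 (WB@7)) EX@8 MEM@9 WB@10

Answer: 5 6 7 10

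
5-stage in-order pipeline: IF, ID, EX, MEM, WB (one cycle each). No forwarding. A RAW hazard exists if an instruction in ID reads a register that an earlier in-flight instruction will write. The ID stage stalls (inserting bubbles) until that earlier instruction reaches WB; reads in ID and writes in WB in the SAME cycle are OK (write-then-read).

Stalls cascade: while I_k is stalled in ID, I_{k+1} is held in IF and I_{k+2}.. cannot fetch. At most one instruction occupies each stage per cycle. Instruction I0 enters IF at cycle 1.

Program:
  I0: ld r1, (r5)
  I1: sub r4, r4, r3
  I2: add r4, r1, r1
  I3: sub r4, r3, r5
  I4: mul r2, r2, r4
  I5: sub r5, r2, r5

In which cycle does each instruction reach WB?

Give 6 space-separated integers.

Answer: 5 6 8 9 12 15

Derivation:
I0 ld r1 <- r5: IF@1 ID@2 stall=0 (-) EX@3 MEM@4 WB@5
I1 sub r4 <- r4,r3: IF@2 ID@3 stall=0 (-) EX@4 MEM@5 WB@6
I2 add r4 <- r1,r1: IF@3 ID@4 stall=1 (RAW on I0.r1 (WB@5)) EX@6 MEM@7 WB@8
I3 sub r4 <- r3,r5: IF@4 ID@6 stall=0 (-) EX@7 MEM@8 WB@9
I4 mul r2 <- r2,r4: IF@6 ID@7 stall=2 (RAW on I3.r4 (WB@9)) EX@10 MEM@11 WB@12
I5 sub r5 <- r2,r5: IF@7 ID@10 stall=2 (RAW on I4.r2 (WB@12)) EX@13 MEM@14 WB@15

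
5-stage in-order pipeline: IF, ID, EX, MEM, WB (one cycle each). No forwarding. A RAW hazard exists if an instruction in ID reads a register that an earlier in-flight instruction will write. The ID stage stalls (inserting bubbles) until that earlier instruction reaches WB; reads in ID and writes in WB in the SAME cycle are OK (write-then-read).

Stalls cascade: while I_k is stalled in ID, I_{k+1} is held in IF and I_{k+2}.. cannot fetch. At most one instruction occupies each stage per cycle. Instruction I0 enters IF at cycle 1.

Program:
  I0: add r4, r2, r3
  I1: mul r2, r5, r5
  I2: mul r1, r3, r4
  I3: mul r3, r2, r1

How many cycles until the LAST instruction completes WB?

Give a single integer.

Answer: 11

Derivation:
I0 add r4 <- r2,r3: IF@1 ID@2 stall=0 (-) EX@3 MEM@4 WB@5
I1 mul r2 <- r5,r5: IF@2 ID@3 stall=0 (-) EX@4 MEM@5 WB@6
I2 mul r1 <- r3,r4: IF@3 ID@4 stall=1 (RAW on I0.r4 (WB@5)) EX@6 MEM@7 WB@8
I3 mul r3 <- r2,r1: IF@4 ID@6 stall=2 (RAW on I2.r1 (WB@8)) EX@9 MEM@10 WB@11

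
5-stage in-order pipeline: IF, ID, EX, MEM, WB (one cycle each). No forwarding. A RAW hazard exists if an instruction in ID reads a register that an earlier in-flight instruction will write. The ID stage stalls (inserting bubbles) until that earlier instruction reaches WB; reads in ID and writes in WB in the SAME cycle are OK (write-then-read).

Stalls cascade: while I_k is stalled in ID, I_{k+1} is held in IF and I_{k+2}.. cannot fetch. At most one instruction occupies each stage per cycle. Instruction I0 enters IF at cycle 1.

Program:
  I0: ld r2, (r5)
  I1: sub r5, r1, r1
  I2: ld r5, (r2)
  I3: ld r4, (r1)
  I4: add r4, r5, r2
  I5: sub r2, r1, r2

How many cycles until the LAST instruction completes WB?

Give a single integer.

Answer: 12

Derivation:
I0 ld r2 <- r5: IF@1 ID@2 stall=0 (-) EX@3 MEM@4 WB@5
I1 sub r5 <- r1,r1: IF@2 ID@3 stall=0 (-) EX@4 MEM@5 WB@6
I2 ld r5 <- r2: IF@3 ID@4 stall=1 (RAW on I0.r2 (WB@5)) EX@6 MEM@7 WB@8
I3 ld r4 <- r1: IF@4 ID@6 stall=0 (-) EX@7 MEM@8 WB@9
I4 add r4 <- r5,r2: IF@6 ID@7 stall=1 (RAW on I2.r5 (WB@8)) EX@9 MEM@10 WB@11
I5 sub r2 <- r1,r2: IF@7 ID@9 stall=0 (-) EX@10 MEM@11 WB@12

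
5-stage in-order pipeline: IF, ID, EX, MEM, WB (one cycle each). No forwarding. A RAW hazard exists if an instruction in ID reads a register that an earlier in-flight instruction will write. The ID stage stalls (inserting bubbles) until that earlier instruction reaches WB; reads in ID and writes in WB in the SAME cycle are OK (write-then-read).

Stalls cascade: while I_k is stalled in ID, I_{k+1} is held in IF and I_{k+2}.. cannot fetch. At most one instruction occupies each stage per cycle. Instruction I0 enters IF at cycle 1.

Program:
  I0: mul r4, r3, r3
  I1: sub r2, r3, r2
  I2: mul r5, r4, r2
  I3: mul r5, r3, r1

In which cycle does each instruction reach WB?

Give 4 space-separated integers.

Answer: 5 6 9 10

Derivation:
I0 mul r4 <- r3,r3: IF@1 ID@2 stall=0 (-) EX@3 MEM@4 WB@5
I1 sub r2 <- r3,r2: IF@2 ID@3 stall=0 (-) EX@4 MEM@5 WB@6
I2 mul r5 <- r4,r2: IF@3 ID@4 stall=2 (RAW on I1.r2 (WB@6)) EX@7 MEM@8 WB@9
I3 mul r5 <- r3,r1: IF@4 ID@7 stall=0 (-) EX@8 MEM@9 WB@10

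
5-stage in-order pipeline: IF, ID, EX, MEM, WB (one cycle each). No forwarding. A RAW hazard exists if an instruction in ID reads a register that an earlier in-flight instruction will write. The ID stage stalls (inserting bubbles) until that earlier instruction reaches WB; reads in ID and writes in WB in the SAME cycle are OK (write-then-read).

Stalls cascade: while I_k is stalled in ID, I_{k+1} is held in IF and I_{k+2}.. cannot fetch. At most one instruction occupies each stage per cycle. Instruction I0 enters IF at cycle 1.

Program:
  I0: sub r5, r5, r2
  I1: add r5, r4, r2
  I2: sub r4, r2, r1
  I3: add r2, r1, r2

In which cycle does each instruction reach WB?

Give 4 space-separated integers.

Answer: 5 6 7 8

Derivation:
I0 sub r5 <- r5,r2: IF@1 ID@2 stall=0 (-) EX@3 MEM@4 WB@5
I1 add r5 <- r4,r2: IF@2 ID@3 stall=0 (-) EX@4 MEM@5 WB@6
I2 sub r4 <- r2,r1: IF@3 ID@4 stall=0 (-) EX@5 MEM@6 WB@7
I3 add r2 <- r1,r2: IF@4 ID@5 stall=0 (-) EX@6 MEM@7 WB@8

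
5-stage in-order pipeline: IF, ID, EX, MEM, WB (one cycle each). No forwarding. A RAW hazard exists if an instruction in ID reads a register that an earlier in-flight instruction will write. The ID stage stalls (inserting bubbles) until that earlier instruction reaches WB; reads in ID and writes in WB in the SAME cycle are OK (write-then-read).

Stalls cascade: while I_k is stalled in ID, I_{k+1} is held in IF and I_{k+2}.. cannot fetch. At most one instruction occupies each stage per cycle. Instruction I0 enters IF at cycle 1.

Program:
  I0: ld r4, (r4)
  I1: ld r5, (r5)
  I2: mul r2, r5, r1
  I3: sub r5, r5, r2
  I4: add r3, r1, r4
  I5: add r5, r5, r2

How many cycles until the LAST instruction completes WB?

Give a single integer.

Answer: 15

Derivation:
I0 ld r4 <- r4: IF@1 ID@2 stall=0 (-) EX@3 MEM@4 WB@5
I1 ld r5 <- r5: IF@2 ID@3 stall=0 (-) EX@4 MEM@5 WB@6
I2 mul r2 <- r5,r1: IF@3 ID@4 stall=2 (RAW on I1.r5 (WB@6)) EX@7 MEM@8 WB@9
I3 sub r5 <- r5,r2: IF@4 ID@7 stall=2 (RAW on I2.r2 (WB@9)) EX@10 MEM@11 WB@12
I4 add r3 <- r1,r4: IF@7 ID@10 stall=0 (-) EX@11 MEM@12 WB@13
I5 add r5 <- r5,r2: IF@10 ID@11 stall=1 (RAW on I3.r5 (WB@12)) EX@13 MEM@14 WB@15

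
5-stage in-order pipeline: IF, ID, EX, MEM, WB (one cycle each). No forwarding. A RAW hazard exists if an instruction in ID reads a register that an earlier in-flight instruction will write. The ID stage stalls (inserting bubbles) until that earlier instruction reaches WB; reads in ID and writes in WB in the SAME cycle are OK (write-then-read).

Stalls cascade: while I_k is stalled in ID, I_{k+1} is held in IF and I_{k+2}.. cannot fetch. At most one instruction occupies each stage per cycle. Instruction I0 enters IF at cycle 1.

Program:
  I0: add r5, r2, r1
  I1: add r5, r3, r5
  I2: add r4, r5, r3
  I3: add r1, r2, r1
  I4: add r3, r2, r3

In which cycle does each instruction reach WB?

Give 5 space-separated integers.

Answer: 5 8 11 12 13

Derivation:
I0 add r5 <- r2,r1: IF@1 ID@2 stall=0 (-) EX@3 MEM@4 WB@5
I1 add r5 <- r3,r5: IF@2 ID@3 stall=2 (RAW on I0.r5 (WB@5)) EX@6 MEM@7 WB@8
I2 add r4 <- r5,r3: IF@3 ID@6 stall=2 (RAW on I1.r5 (WB@8)) EX@9 MEM@10 WB@11
I3 add r1 <- r2,r1: IF@6 ID@9 stall=0 (-) EX@10 MEM@11 WB@12
I4 add r3 <- r2,r3: IF@9 ID@10 stall=0 (-) EX@11 MEM@12 WB@13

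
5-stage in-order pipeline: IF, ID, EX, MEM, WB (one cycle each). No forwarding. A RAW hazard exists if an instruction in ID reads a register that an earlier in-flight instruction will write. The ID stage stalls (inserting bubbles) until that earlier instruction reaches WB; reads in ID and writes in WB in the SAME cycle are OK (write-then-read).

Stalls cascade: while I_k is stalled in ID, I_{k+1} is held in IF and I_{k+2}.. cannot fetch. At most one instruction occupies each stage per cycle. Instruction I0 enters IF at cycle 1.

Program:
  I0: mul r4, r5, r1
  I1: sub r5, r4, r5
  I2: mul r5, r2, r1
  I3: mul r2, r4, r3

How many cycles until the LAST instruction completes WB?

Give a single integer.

Answer: 10

Derivation:
I0 mul r4 <- r5,r1: IF@1 ID@2 stall=0 (-) EX@3 MEM@4 WB@5
I1 sub r5 <- r4,r5: IF@2 ID@3 stall=2 (RAW on I0.r4 (WB@5)) EX@6 MEM@7 WB@8
I2 mul r5 <- r2,r1: IF@3 ID@6 stall=0 (-) EX@7 MEM@8 WB@9
I3 mul r2 <- r4,r3: IF@6 ID@7 stall=0 (-) EX@8 MEM@9 WB@10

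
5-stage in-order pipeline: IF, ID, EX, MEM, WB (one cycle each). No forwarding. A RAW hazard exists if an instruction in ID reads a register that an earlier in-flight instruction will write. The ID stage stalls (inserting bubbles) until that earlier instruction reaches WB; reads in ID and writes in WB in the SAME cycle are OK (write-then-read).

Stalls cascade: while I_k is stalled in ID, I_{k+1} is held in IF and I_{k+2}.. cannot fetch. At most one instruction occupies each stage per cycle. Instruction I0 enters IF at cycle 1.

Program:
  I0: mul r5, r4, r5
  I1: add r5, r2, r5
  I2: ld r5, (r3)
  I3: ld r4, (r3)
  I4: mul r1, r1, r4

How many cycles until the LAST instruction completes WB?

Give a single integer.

Answer: 13

Derivation:
I0 mul r5 <- r4,r5: IF@1 ID@2 stall=0 (-) EX@3 MEM@4 WB@5
I1 add r5 <- r2,r5: IF@2 ID@3 stall=2 (RAW on I0.r5 (WB@5)) EX@6 MEM@7 WB@8
I2 ld r5 <- r3: IF@3 ID@6 stall=0 (-) EX@7 MEM@8 WB@9
I3 ld r4 <- r3: IF@6 ID@7 stall=0 (-) EX@8 MEM@9 WB@10
I4 mul r1 <- r1,r4: IF@7 ID@8 stall=2 (RAW on I3.r4 (WB@10)) EX@11 MEM@12 WB@13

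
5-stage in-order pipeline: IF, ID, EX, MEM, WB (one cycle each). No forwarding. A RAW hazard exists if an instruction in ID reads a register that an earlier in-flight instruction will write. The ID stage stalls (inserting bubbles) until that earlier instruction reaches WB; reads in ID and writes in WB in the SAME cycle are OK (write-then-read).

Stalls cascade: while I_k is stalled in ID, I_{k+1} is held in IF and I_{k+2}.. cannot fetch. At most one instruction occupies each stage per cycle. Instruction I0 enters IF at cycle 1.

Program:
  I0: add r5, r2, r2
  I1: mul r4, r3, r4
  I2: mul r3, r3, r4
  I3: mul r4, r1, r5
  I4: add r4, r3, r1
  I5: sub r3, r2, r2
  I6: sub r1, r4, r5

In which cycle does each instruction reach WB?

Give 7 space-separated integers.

Answer: 5 6 9 10 12 13 15

Derivation:
I0 add r5 <- r2,r2: IF@1 ID@2 stall=0 (-) EX@3 MEM@4 WB@5
I1 mul r4 <- r3,r4: IF@2 ID@3 stall=0 (-) EX@4 MEM@5 WB@6
I2 mul r3 <- r3,r4: IF@3 ID@4 stall=2 (RAW on I1.r4 (WB@6)) EX@7 MEM@8 WB@9
I3 mul r4 <- r1,r5: IF@4 ID@7 stall=0 (-) EX@8 MEM@9 WB@10
I4 add r4 <- r3,r1: IF@7 ID@8 stall=1 (RAW on I2.r3 (WB@9)) EX@10 MEM@11 WB@12
I5 sub r3 <- r2,r2: IF@8 ID@10 stall=0 (-) EX@11 MEM@12 WB@13
I6 sub r1 <- r4,r5: IF@10 ID@11 stall=1 (RAW on I4.r4 (WB@12)) EX@13 MEM@14 WB@15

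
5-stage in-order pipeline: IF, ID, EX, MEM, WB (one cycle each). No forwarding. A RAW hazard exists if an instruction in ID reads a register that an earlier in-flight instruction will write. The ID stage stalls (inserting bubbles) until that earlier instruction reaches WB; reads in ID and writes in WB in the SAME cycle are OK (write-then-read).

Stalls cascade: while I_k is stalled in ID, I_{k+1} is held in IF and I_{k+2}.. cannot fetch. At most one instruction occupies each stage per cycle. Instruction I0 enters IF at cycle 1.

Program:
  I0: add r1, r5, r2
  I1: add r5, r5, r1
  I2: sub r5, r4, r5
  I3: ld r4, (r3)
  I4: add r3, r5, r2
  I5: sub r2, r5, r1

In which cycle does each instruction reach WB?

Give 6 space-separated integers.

Answer: 5 8 11 12 14 15

Derivation:
I0 add r1 <- r5,r2: IF@1 ID@2 stall=0 (-) EX@3 MEM@4 WB@5
I1 add r5 <- r5,r1: IF@2 ID@3 stall=2 (RAW on I0.r1 (WB@5)) EX@6 MEM@7 WB@8
I2 sub r5 <- r4,r5: IF@3 ID@6 stall=2 (RAW on I1.r5 (WB@8)) EX@9 MEM@10 WB@11
I3 ld r4 <- r3: IF@6 ID@9 stall=0 (-) EX@10 MEM@11 WB@12
I4 add r3 <- r5,r2: IF@9 ID@10 stall=1 (RAW on I2.r5 (WB@11)) EX@12 MEM@13 WB@14
I5 sub r2 <- r5,r1: IF@10 ID@12 stall=0 (-) EX@13 MEM@14 WB@15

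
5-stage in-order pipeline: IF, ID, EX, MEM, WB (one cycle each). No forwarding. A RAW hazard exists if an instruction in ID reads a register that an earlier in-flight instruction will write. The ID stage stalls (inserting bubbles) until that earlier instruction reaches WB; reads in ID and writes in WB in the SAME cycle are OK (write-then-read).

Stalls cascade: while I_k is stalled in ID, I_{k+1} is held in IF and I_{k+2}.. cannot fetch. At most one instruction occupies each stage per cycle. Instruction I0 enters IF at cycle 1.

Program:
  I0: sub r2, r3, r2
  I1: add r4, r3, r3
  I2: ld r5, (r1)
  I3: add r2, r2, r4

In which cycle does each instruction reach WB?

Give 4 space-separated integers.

Answer: 5 6 7 9

Derivation:
I0 sub r2 <- r3,r2: IF@1 ID@2 stall=0 (-) EX@3 MEM@4 WB@5
I1 add r4 <- r3,r3: IF@2 ID@3 stall=0 (-) EX@4 MEM@5 WB@6
I2 ld r5 <- r1: IF@3 ID@4 stall=0 (-) EX@5 MEM@6 WB@7
I3 add r2 <- r2,r4: IF@4 ID@5 stall=1 (RAW on I1.r4 (WB@6)) EX@7 MEM@8 WB@9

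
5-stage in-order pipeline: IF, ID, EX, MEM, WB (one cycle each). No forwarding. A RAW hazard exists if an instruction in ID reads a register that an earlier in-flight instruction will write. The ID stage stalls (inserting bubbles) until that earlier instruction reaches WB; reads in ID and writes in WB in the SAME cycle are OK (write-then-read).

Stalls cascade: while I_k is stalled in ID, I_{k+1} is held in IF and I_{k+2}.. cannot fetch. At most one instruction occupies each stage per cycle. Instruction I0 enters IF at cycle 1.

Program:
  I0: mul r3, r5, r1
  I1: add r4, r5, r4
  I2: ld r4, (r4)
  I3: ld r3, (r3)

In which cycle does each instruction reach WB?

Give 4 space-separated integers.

I0 mul r3 <- r5,r1: IF@1 ID@2 stall=0 (-) EX@3 MEM@4 WB@5
I1 add r4 <- r5,r4: IF@2 ID@3 stall=0 (-) EX@4 MEM@5 WB@6
I2 ld r4 <- r4: IF@3 ID@4 stall=2 (RAW on I1.r4 (WB@6)) EX@7 MEM@8 WB@9
I3 ld r3 <- r3: IF@4 ID@7 stall=0 (-) EX@8 MEM@9 WB@10

Answer: 5 6 9 10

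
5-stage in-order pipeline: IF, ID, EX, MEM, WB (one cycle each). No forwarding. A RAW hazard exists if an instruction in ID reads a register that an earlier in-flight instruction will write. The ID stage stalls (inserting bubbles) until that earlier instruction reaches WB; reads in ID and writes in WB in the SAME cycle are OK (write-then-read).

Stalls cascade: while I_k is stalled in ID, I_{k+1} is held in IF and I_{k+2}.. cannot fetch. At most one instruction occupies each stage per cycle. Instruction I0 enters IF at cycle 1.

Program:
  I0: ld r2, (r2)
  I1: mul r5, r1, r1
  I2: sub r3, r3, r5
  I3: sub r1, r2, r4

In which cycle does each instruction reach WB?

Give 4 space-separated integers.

Answer: 5 6 9 10

Derivation:
I0 ld r2 <- r2: IF@1 ID@2 stall=0 (-) EX@3 MEM@4 WB@5
I1 mul r5 <- r1,r1: IF@2 ID@3 stall=0 (-) EX@4 MEM@5 WB@6
I2 sub r3 <- r3,r5: IF@3 ID@4 stall=2 (RAW on I1.r5 (WB@6)) EX@7 MEM@8 WB@9
I3 sub r1 <- r2,r4: IF@4 ID@7 stall=0 (-) EX@8 MEM@9 WB@10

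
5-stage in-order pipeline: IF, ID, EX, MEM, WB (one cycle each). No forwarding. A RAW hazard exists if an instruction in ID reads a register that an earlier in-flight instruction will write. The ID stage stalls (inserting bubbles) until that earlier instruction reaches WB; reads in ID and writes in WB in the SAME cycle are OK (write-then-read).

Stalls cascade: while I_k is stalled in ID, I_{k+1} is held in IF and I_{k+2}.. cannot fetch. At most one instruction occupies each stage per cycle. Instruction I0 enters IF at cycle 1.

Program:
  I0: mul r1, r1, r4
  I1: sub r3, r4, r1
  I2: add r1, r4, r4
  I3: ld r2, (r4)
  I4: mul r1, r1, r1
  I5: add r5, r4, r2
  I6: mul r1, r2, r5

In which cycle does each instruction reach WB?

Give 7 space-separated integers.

I0 mul r1 <- r1,r4: IF@1 ID@2 stall=0 (-) EX@3 MEM@4 WB@5
I1 sub r3 <- r4,r1: IF@2 ID@3 stall=2 (RAW on I0.r1 (WB@5)) EX@6 MEM@7 WB@8
I2 add r1 <- r4,r4: IF@3 ID@6 stall=0 (-) EX@7 MEM@8 WB@9
I3 ld r2 <- r4: IF@6 ID@7 stall=0 (-) EX@8 MEM@9 WB@10
I4 mul r1 <- r1,r1: IF@7 ID@8 stall=1 (RAW on I2.r1 (WB@9)) EX@10 MEM@11 WB@12
I5 add r5 <- r4,r2: IF@8 ID@10 stall=0 (-) EX@11 MEM@12 WB@13
I6 mul r1 <- r2,r5: IF@10 ID@11 stall=2 (RAW on I5.r5 (WB@13)) EX@14 MEM@15 WB@16

Answer: 5 8 9 10 12 13 16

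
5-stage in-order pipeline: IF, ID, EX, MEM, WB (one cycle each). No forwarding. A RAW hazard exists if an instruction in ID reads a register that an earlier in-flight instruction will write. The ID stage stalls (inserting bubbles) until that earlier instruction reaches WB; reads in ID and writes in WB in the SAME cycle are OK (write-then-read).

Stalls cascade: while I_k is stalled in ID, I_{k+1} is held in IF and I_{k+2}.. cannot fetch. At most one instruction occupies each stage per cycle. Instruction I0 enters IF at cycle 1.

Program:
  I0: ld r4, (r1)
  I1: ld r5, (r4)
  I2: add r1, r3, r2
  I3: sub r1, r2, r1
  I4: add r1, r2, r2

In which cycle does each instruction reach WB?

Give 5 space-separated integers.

Answer: 5 8 9 12 13

Derivation:
I0 ld r4 <- r1: IF@1 ID@2 stall=0 (-) EX@3 MEM@4 WB@5
I1 ld r5 <- r4: IF@2 ID@3 stall=2 (RAW on I0.r4 (WB@5)) EX@6 MEM@7 WB@8
I2 add r1 <- r3,r2: IF@3 ID@6 stall=0 (-) EX@7 MEM@8 WB@9
I3 sub r1 <- r2,r1: IF@6 ID@7 stall=2 (RAW on I2.r1 (WB@9)) EX@10 MEM@11 WB@12
I4 add r1 <- r2,r2: IF@7 ID@10 stall=0 (-) EX@11 MEM@12 WB@13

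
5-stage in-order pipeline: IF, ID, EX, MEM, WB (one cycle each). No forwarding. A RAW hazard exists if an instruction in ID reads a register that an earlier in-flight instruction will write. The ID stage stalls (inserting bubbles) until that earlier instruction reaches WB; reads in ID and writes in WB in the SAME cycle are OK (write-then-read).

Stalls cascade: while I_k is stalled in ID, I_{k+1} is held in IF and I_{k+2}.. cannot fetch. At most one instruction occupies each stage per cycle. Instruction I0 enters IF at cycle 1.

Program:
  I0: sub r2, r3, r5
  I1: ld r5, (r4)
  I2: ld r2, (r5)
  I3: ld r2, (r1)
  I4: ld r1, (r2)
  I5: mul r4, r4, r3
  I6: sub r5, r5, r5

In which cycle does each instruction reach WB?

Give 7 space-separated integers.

I0 sub r2 <- r3,r5: IF@1 ID@2 stall=0 (-) EX@3 MEM@4 WB@5
I1 ld r5 <- r4: IF@2 ID@3 stall=0 (-) EX@4 MEM@5 WB@6
I2 ld r2 <- r5: IF@3 ID@4 stall=2 (RAW on I1.r5 (WB@6)) EX@7 MEM@8 WB@9
I3 ld r2 <- r1: IF@4 ID@7 stall=0 (-) EX@8 MEM@9 WB@10
I4 ld r1 <- r2: IF@7 ID@8 stall=2 (RAW on I3.r2 (WB@10)) EX@11 MEM@12 WB@13
I5 mul r4 <- r4,r3: IF@8 ID@11 stall=0 (-) EX@12 MEM@13 WB@14
I6 sub r5 <- r5,r5: IF@11 ID@12 stall=0 (-) EX@13 MEM@14 WB@15

Answer: 5 6 9 10 13 14 15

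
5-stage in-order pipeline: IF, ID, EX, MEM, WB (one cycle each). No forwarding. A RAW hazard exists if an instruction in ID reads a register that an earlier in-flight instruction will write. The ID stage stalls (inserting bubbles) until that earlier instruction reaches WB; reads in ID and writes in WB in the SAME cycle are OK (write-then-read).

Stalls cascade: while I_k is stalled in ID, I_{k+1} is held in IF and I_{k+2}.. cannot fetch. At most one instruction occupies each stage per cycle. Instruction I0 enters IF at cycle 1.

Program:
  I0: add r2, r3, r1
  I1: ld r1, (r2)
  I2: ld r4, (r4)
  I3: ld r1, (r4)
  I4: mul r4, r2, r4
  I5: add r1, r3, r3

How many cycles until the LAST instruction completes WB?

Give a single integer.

I0 add r2 <- r3,r1: IF@1 ID@2 stall=0 (-) EX@3 MEM@4 WB@5
I1 ld r1 <- r2: IF@2 ID@3 stall=2 (RAW on I0.r2 (WB@5)) EX@6 MEM@7 WB@8
I2 ld r4 <- r4: IF@3 ID@6 stall=0 (-) EX@7 MEM@8 WB@9
I3 ld r1 <- r4: IF@6 ID@7 stall=2 (RAW on I2.r4 (WB@9)) EX@10 MEM@11 WB@12
I4 mul r4 <- r2,r4: IF@7 ID@10 stall=0 (-) EX@11 MEM@12 WB@13
I5 add r1 <- r3,r3: IF@10 ID@11 stall=0 (-) EX@12 MEM@13 WB@14

Answer: 14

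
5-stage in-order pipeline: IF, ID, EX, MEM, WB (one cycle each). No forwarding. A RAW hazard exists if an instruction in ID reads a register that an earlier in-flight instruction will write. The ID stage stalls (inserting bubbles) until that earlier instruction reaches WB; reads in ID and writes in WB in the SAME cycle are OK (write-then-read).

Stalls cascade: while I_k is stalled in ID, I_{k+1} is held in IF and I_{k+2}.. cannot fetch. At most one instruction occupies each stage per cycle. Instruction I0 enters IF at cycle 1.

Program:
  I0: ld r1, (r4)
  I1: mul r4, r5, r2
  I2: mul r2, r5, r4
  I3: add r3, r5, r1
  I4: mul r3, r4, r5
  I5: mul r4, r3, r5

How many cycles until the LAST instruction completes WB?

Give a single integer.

Answer: 14

Derivation:
I0 ld r1 <- r4: IF@1 ID@2 stall=0 (-) EX@3 MEM@4 WB@5
I1 mul r4 <- r5,r2: IF@2 ID@3 stall=0 (-) EX@4 MEM@5 WB@6
I2 mul r2 <- r5,r4: IF@3 ID@4 stall=2 (RAW on I1.r4 (WB@6)) EX@7 MEM@8 WB@9
I3 add r3 <- r5,r1: IF@4 ID@7 stall=0 (-) EX@8 MEM@9 WB@10
I4 mul r3 <- r4,r5: IF@7 ID@8 stall=0 (-) EX@9 MEM@10 WB@11
I5 mul r4 <- r3,r5: IF@8 ID@9 stall=2 (RAW on I4.r3 (WB@11)) EX@12 MEM@13 WB@14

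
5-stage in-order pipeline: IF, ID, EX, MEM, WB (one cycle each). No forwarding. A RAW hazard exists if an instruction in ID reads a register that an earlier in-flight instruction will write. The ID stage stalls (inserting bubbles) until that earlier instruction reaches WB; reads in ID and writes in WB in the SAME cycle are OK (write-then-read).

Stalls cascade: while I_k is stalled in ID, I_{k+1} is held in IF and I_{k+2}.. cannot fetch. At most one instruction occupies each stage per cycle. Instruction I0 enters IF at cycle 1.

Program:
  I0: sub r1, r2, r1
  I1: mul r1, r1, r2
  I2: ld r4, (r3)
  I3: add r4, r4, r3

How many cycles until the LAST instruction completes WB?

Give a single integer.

I0 sub r1 <- r2,r1: IF@1 ID@2 stall=0 (-) EX@3 MEM@4 WB@5
I1 mul r1 <- r1,r2: IF@2 ID@3 stall=2 (RAW on I0.r1 (WB@5)) EX@6 MEM@7 WB@8
I2 ld r4 <- r3: IF@3 ID@6 stall=0 (-) EX@7 MEM@8 WB@9
I3 add r4 <- r4,r3: IF@6 ID@7 stall=2 (RAW on I2.r4 (WB@9)) EX@10 MEM@11 WB@12

Answer: 12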